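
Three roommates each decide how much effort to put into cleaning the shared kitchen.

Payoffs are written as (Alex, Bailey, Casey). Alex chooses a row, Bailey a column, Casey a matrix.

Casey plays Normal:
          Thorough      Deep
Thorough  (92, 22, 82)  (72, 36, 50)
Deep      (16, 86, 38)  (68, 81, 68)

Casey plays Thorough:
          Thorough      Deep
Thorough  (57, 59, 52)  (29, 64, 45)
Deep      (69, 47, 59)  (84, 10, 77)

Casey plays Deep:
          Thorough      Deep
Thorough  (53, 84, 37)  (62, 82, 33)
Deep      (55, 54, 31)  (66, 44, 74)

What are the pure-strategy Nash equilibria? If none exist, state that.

(Thorough, Deep, Normal); (Deep, Thorough, Thorough)

(Thorough, Thorough, Normal): Bailey can switch to Deep (22 → 36). Not NE.
(Thorough, Thorough, Thorough): Alex can switch to Deep (57 → 69). Not NE.
(Thorough, Thorough, Deep): Alex can switch to Deep (53 → 55). Not NE.
(Thorough, Deep, Normal): Alex gets 72, best alternative 68; Bailey gets 36, best alternative 22; Casey gets 50, best alternative 45. No profitable deviation — NE.
(Thorough, Deep, Thorough): Alex can switch to Deep (29 → 84). Not NE.
(Thorough, Deep, Deep): Alex can switch to Deep (62 → 66). Not NE.
(Deep, Thorough, Normal): Alex can switch to Thorough (16 → 92). Not NE.
(Deep, Thorough, Thorough): Alex gets 69, best alternative 57; Bailey gets 47, best alternative 10; Casey gets 59, best alternative 38. No profitable deviation — NE.
(The remaining 4 profiles each have a profitable deviation by the same check.)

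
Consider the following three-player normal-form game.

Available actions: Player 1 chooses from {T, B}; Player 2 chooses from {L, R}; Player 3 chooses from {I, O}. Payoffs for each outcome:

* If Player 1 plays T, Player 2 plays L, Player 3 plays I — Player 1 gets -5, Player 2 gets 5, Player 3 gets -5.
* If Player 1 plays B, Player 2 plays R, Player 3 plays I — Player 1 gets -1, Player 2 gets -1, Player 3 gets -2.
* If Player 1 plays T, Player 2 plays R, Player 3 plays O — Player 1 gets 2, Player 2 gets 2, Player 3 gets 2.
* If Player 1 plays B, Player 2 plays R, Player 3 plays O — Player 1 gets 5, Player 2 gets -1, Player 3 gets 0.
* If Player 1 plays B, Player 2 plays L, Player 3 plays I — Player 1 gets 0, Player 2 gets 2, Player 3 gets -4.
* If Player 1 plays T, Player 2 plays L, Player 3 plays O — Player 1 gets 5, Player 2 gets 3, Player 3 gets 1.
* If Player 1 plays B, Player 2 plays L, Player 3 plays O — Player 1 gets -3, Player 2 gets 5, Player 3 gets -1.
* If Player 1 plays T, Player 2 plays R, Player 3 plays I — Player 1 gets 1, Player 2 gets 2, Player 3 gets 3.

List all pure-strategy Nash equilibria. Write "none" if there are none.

(T, L, O)

Player 1 against (L, I): payoffs -5, 0 → best response B.
Player 1 against (L, O): payoffs 5, -3 → best response T.
Player 1 against (R, I): payoffs 1, -1 → best response T.
Player 1 against (R, O): payoffs 2, 5 → best response B.
Player 2 against (T, I): payoffs 5, 2 → best response L.
Player 2 against (T, O): payoffs 3, 2 → best response L.
Player 2 against (B, I): payoffs 2, -1 → best response L.
Player 2 against (B, O): payoffs 5, -1 → best response L.
Player 3 against (T, L): payoffs -5, 1 → best response O.
Player 3 against (T, R): payoffs 3, 2 → best response I.
Player 3 against (B, L): payoffs -4, -1 → best response O.
Player 3 against (B, R): payoffs -2, 0 → best response O.
Mutual best responses: (T, L, O).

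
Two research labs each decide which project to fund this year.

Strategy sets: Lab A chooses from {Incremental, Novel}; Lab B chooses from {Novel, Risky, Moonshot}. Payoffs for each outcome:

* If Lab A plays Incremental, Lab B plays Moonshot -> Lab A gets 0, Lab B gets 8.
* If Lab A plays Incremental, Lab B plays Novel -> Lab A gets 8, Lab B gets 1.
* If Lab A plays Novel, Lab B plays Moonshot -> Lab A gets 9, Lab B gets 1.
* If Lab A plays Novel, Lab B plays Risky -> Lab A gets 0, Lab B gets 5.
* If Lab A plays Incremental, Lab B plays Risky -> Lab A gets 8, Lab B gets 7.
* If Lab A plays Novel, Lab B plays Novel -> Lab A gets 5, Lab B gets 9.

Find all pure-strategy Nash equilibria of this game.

There is no pure-strategy Nash equilibrium.

(Incremental, Novel): Lab B can switch to Risky (1 → 7). Not NE.
(Incremental, Risky): Lab B can switch to Moonshot (7 → 8). Not NE.
(Incremental, Moonshot): Lab A can switch to Novel (0 → 9). Not NE.
(Novel, Novel): Lab A can switch to Incremental (5 → 8). Not NE.
(Novel, Risky): Lab A can switch to Incremental (0 → 8). Not NE.
(Novel, Moonshot): Lab B can switch to Novel (1 → 9). Not NE.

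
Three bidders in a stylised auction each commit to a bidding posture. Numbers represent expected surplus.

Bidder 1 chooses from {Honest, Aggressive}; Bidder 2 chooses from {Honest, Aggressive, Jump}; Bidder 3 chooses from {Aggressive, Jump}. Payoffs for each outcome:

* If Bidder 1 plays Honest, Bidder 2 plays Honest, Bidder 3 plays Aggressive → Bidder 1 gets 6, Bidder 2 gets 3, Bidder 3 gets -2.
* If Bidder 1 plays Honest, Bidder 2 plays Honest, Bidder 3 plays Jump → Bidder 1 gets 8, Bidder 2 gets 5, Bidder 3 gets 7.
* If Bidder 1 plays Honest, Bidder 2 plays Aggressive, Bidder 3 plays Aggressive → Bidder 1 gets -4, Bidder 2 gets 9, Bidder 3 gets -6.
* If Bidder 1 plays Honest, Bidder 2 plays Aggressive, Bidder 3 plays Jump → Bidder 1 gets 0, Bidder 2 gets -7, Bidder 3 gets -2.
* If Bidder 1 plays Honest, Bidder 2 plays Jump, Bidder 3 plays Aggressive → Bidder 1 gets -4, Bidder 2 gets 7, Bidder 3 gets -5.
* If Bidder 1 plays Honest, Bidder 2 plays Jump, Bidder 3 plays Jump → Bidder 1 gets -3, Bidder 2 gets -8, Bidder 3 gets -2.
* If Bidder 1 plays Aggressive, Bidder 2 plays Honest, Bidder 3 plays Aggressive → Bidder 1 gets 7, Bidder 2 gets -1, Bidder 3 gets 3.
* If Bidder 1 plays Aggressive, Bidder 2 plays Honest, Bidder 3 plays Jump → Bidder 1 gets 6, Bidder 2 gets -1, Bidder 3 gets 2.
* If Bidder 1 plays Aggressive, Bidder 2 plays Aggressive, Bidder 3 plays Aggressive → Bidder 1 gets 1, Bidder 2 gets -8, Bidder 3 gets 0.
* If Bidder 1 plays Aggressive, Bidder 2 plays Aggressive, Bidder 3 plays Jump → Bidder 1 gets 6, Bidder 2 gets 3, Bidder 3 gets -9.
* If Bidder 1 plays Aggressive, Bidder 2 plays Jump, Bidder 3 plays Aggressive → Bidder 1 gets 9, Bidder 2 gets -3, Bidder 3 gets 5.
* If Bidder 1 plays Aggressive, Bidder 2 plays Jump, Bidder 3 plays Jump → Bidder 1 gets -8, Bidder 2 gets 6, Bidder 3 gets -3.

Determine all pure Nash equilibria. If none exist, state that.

Pure-strategy Nash equilibria: (Honest, Honest, Jump); (Aggressive, Honest, Aggressive)

(Honest, Honest, Aggressive): Bidder 1 can switch to Aggressive (6 → 7). Not NE.
(Honest, Honest, Jump): Bidder 1 gets 8, best alternative 6; Bidder 2 gets 5, best alternative -7; Bidder 3 gets 7, best alternative -2. No profitable deviation — NE.
(Honest, Aggressive, Aggressive): Bidder 1 can switch to Aggressive (-4 → 1). Not NE.
(Honest, Aggressive, Jump): Bidder 1 can switch to Aggressive (0 → 6). Not NE.
(Honest, Jump, Aggressive): Bidder 1 can switch to Aggressive (-4 → 9). Not NE.
(Honest, Jump, Jump): Bidder 2 can switch to Honest (-8 → 5). Not NE.
(Aggressive, Honest, Aggressive): Bidder 1 gets 7, best alternative 6; Bidder 2 gets -1, best alternative -3; Bidder 3 gets 3, best alternative 2. No profitable deviation — NE.
(Aggressive, Honest, Jump): Bidder 1 can switch to Honest (6 → 8). Not NE.
(Aggressive, Aggressive, Aggressive): Bidder 2 can switch to Honest (-8 → -1). Not NE.
(Aggressive, Aggressive, Jump): Bidder 2 can switch to Jump (3 → 6). Not NE.
(Aggressive, Jump, Aggressive): Bidder 2 can switch to Honest (-3 → -1). Not NE.
(Aggressive, Jump, Jump): Bidder 1 can switch to Honest (-8 → -3). Not NE.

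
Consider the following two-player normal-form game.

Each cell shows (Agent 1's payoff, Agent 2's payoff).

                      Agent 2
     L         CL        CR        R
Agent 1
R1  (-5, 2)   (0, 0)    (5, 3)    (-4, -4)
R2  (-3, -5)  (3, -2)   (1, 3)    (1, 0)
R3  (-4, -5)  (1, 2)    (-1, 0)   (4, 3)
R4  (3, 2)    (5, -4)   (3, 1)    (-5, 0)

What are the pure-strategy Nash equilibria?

Pure-strategy Nash equilibria: (R1, CR) and (R3, R) and (R4, L)

Agent 1 against L: payoffs -5, -3, -4, 3 → best response R4.
Agent 1 against CL: payoffs 0, 3, 1, 5 → best response R4.
Agent 1 against CR: payoffs 5, 1, -1, 3 → best response R1.
Agent 1 against R: payoffs -4, 1, 4, -5 → best response R3.
Agent 2 against R1: payoffs 2, 0, 3, -4 → best response CR.
Agent 2 against R2: payoffs -5, -2, 3, 0 → best response CR.
Agent 2 against R3: payoffs -5, 2, 0, 3 → best response R.
Agent 2 against R4: payoffs 2, -4, 1, 0 → best response L.
Mutual best responses: (R1, CR); (R3, R); (R4, L).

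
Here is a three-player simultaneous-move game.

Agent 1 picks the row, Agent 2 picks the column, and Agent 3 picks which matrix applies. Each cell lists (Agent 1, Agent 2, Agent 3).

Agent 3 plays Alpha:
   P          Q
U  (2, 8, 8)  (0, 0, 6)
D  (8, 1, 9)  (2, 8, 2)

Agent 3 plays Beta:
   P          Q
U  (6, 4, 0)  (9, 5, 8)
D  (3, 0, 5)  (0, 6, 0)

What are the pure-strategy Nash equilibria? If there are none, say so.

(U, P, Alpha): Agent 1 can switch to D (2 → 8). Not NE.
(U, P, Beta): Agent 2 can switch to Q (4 → 5). Not NE.
(U, Q, Alpha): Agent 1 can switch to D (0 → 2). Not NE.
(U, Q, Beta): Agent 1 gets 9, best alternative 0; Agent 2 gets 5, best alternative 4; Agent 3 gets 8, best alternative 6. No profitable deviation — NE.
(D, P, Alpha): Agent 2 can switch to Q (1 → 8). Not NE.
(D, P, Beta): Agent 1 can switch to U (3 → 6). Not NE.
(D, Q, Alpha): Agent 1 gets 2, best alternative 0; Agent 2 gets 8, best alternative 1; Agent 3 gets 2, best alternative 0. No profitable deviation — NE.
(D, Q, Beta): Agent 1 can switch to U (0 → 9). Not NE.

The pure Nash equilibria are (U, Q, Beta), (D, Q, Alpha).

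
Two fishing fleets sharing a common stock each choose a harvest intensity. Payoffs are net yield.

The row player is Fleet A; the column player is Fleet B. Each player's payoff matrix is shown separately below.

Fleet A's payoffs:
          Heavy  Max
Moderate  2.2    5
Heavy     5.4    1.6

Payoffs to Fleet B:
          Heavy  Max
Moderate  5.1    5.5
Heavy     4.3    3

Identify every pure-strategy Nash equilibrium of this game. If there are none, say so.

(Moderate, Max) and (Heavy, Heavy)

Fleet A against Heavy: payoffs 2.2, 5.4 → best response Heavy.
Fleet A against Max: payoffs 5, 1.6 → best response Moderate.
Fleet B against Moderate: payoffs 5.1, 5.5 → best response Max.
Fleet B against Heavy: payoffs 4.3, 3 → best response Heavy.
Mutual best responses: (Moderate, Max); (Heavy, Heavy).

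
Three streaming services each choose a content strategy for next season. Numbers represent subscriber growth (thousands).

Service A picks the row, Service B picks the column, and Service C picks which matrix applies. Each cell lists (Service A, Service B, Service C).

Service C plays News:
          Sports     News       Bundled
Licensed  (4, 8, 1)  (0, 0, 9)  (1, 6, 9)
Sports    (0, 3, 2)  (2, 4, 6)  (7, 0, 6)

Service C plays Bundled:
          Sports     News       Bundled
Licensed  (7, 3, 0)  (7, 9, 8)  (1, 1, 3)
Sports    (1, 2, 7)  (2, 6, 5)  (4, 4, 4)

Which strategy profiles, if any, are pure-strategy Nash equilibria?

For each strategy profile, look for a profitable unilateral deviation.
(Licensed, Sports, News): Service A gets 4, best alternative 0; Service B gets 8, best alternative 6; Service C gets 1, best alternative 0. No profitable deviation — NE.
(Licensed, Sports, Bundled): Service B can switch to News (3 → 9). Not NE.
(Licensed, News, News): Service A can switch to Sports (0 → 2). Not NE.
(Licensed, News, Bundled): Service C can switch to News (8 → 9). Not NE.
(Licensed, Bundled, News): Service A can switch to Sports (1 → 7). Not NE.
(Licensed, Bundled, Bundled): Service A can switch to Sports (1 → 4). Not NE.
(Sports, Sports, News): Service A can switch to Licensed (0 → 4). Not NE.
(Sports, Sports, Bundled): Service A can switch to Licensed (1 → 7). Not NE.
(Sports, News, News): Service A gets 2, best alternative 0; Service B gets 4, best alternative 3; Service C gets 6, best alternative 5. No profitable deviation — NE.
(Sports, News, Bundled): Service A can switch to Licensed (2 → 7). Not NE.
(Sports, Bundled, News): Service B can switch to Sports (0 → 3). Not NE.
(Sports, Bundled, Bundled): Service B can switch to News (4 → 6). Not NE.

(Licensed, Sports, News), (Sports, News, News)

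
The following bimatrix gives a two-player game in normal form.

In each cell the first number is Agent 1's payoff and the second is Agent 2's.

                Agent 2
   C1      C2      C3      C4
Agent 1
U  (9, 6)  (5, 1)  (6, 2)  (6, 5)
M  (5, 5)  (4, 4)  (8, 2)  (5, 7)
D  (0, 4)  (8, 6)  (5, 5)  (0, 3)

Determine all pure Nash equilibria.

Mark each player's best response to every combination of opponents' strategies; a profile where every player is best-responding is a pure Nash equilibrium.
Agent 1 against C1: payoffs 9, 5, 0 → best response U.
Agent 1 against C2: payoffs 5, 4, 8 → best response D.
Agent 1 against C3: payoffs 6, 8, 5 → best response M.
Agent 1 against C4: payoffs 6, 5, 0 → best response U.
Agent 2 against U: payoffs 6, 1, 2, 5 → best response C1.
Agent 2 against M: payoffs 5, 4, 2, 7 → best response C4.
Agent 2 against D: payoffs 4, 6, 5, 3 → best response C2.
Mutual best responses: (U, C1); (D, C2).

The pure Nash equilibria are (U, C1) and (D, C2).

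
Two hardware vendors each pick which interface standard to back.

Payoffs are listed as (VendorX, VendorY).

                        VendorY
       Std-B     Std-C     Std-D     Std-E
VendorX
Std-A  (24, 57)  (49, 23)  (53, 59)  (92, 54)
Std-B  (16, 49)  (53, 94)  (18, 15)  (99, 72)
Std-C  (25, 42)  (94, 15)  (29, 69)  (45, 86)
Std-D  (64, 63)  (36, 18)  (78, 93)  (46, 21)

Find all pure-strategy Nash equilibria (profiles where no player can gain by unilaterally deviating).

(Std-D, Std-D)

Mark each player's best response to every combination of opponents' strategies; a profile where every player is best-responding is a pure Nash equilibrium.
VendorX against Std-B: payoffs 24, 16, 25, 64 → best response Std-D.
VendorX against Std-C: payoffs 49, 53, 94, 36 → best response Std-C.
VendorX against Std-D: payoffs 53, 18, 29, 78 → best response Std-D.
VendorX against Std-E: payoffs 92, 99, 45, 46 → best response Std-B.
VendorY against Std-A: payoffs 57, 23, 59, 54 → best response Std-D.
VendorY against Std-B: payoffs 49, 94, 15, 72 → best response Std-C.
VendorY against Std-C: payoffs 42, 15, 69, 86 → best response Std-E.
VendorY against Std-D: payoffs 63, 18, 93, 21 → best response Std-D.
Mutual best responses: (Std-D, Std-D).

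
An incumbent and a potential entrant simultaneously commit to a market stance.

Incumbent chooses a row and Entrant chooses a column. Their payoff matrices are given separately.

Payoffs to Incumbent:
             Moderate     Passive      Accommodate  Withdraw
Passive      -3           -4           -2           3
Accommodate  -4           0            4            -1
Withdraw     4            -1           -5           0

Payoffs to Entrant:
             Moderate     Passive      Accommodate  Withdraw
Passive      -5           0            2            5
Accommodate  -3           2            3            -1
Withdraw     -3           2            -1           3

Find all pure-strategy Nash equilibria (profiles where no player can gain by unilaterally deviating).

(Passive, Moderate): Incumbent can switch to Withdraw (-3 → 4). Not NE.
(Passive, Passive): Incumbent can switch to Accommodate (-4 → 0). Not NE.
(Passive, Accommodate): Incumbent can switch to Accommodate (-2 → 4). Not NE.
(Passive, Withdraw): Incumbent gets 3, best alternative 0; Entrant gets 5, best alternative 2. No profitable deviation — NE.
(Accommodate, Moderate): Incumbent can switch to Passive (-4 → -3). Not NE.
(Accommodate, Passive): Entrant can switch to Accommodate (2 → 3). Not NE.
(Accommodate, Accommodate): Incumbent gets 4, best alternative -2; Entrant gets 3, best alternative 2. No profitable deviation — NE.
(Accommodate, Withdraw): Incumbent can switch to Passive (-1 → 3). Not NE.
(Withdraw, Moderate): Entrant can switch to Passive (-3 → 2). Not NE.
(Withdraw, Passive): Incumbent can switch to Accommodate (-1 → 0). Not NE.
(The remaining 2 profiles each have a profitable deviation by the same check.)

Pure-strategy Nash equilibria: (Passive, Withdraw) and (Accommodate, Accommodate)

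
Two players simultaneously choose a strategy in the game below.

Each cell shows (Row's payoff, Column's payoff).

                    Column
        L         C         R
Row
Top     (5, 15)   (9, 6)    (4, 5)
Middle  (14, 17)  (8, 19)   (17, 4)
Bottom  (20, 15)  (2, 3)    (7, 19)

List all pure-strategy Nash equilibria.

No pure-strategy Nash equilibrium.

Check each profile: it is a Nash equilibrium iff no player can strictly gain by switching unilaterally.
(Top, L): Row can switch to Middle (5 → 14). Not NE.
(Top, C): Column can switch to L (6 → 15). Not NE.
(Top, R): Row can switch to Middle (4 → 17). Not NE.
(Middle, L): Row can switch to Bottom (14 → 20). Not NE.
(Middle, C): Row can switch to Top (8 → 9). Not NE.
(Middle, R): Column can switch to L (4 → 17). Not NE.
(Bottom, L): Column can switch to R (15 → 19). Not NE.
(Bottom, C): Row can switch to Top (2 → 9). Not NE.
(Bottom, R): Row can switch to Middle (7 → 17). Not NE.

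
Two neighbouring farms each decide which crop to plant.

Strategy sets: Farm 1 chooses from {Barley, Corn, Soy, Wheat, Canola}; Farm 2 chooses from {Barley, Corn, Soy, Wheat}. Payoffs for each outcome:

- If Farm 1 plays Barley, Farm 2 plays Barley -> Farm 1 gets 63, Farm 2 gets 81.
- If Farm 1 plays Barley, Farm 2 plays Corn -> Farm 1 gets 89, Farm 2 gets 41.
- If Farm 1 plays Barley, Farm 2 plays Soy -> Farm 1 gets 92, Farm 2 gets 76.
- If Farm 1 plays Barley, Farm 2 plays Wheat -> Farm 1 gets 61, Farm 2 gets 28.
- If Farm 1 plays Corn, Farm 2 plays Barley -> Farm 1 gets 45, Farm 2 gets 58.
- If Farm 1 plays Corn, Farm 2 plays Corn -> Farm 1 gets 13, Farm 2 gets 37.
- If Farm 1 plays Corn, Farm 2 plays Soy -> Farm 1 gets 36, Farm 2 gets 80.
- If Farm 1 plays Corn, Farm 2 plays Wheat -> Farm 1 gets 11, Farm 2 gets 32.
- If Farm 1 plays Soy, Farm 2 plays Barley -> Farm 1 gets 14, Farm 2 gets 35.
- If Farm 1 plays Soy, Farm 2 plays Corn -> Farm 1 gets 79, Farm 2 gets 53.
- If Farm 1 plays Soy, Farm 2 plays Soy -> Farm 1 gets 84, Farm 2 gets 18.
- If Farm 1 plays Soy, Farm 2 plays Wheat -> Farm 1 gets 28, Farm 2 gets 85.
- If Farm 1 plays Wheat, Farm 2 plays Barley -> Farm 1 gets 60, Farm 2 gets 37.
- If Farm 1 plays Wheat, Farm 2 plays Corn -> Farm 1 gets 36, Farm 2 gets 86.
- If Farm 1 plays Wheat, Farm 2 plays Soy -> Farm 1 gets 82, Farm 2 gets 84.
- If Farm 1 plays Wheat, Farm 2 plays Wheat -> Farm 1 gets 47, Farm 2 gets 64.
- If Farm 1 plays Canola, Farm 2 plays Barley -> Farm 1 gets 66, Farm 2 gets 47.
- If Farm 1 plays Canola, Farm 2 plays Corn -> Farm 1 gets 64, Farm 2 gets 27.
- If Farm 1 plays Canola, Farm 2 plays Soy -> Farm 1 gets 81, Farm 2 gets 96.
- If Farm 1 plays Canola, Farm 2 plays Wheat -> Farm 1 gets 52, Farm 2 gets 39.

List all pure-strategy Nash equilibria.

There is no pure-strategy Nash equilibrium.

Farm 1 against Barley: payoffs 63, 45, 14, 60, 66 → best response Canola.
Farm 1 against Corn: payoffs 89, 13, 79, 36, 64 → best response Barley.
Farm 1 against Soy: payoffs 92, 36, 84, 82, 81 → best response Barley.
Farm 1 against Wheat: payoffs 61, 11, 28, 47, 52 → best response Barley.
Farm 2 against Barley: payoffs 81, 41, 76, 28 → best response Barley.
Farm 2 against Corn: payoffs 58, 37, 80, 32 → best response Soy.
Farm 2 against Soy: payoffs 35, 53, 18, 85 → best response Wheat.
Farm 2 against Wheat: payoffs 37, 86, 84, 64 → best response Corn.
Farm 2 against Canola: payoffs 47, 27, 96, 39 → best response Soy.
No profile is a mutual best response for all players.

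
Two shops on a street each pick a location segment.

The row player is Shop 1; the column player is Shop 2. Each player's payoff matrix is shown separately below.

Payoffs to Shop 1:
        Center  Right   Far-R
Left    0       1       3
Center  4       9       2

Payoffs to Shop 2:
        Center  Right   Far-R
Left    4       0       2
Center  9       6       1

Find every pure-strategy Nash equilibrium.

(Center, Center)

Shop 1 against Center: payoffs 0, 4 → best response Center.
Shop 1 against Right: payoffs 1, 9 → best response Center.
Shop 1 against Far-R: payoffs 3, 2 → best response Left.
Shop 2 against Left: payoffs 4, 0, 2 → best response Center.
Shop 2 against Center: payoffs 9, 6, 1 → best response Center.
Mutual best responses: (Center, Center).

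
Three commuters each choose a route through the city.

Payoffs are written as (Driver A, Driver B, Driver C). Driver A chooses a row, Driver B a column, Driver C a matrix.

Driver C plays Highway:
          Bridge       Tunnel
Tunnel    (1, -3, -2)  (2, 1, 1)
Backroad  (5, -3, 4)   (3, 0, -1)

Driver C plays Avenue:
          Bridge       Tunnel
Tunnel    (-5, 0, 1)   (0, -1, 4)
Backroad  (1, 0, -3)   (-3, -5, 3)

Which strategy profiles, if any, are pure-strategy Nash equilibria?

There is no pure-strategy Nash equilibrium.

Driver A against (Bridge, Highway): payoffs 1, 5 → best response Backroad.
Driver A against (Bridge, Avenue): payoffs -5, 1 → best response Backroad.
Driver A against (Tunnel, Highway): payoffs 2, 3 → best response Backroad.
Driver A against (Tunnel, Avenue): payoffs 0, -3 → best response Tunnel.
Driver B against (Tunnel, Highway): payoffs -3, 1 → best response Tunnel.
Driver B against (Tunnel, Avenue): payoffs 0, -1 → best response Bridge.
Driver B against (Backroad, Highway): payoffs -3, 0 → best response Tunnel.
Driver B against (Backroad, Avenue): payoffs 0, -5 → best response Bridge.
Driver C against (Tunnel, Bridge): payoffs -2, 1 → best response Avenue.
Driver C against (Tunnel, Tunnel): payoffs 1, 4 → best response Avenue.
Driver C against (Backroad, Bridge): payoffs 4, -3 → best response Highway.
Driver C against (Backroad, Tunnel): payoffs -1, 3 → best response Avenue.
No profile is a mutual best response for all players.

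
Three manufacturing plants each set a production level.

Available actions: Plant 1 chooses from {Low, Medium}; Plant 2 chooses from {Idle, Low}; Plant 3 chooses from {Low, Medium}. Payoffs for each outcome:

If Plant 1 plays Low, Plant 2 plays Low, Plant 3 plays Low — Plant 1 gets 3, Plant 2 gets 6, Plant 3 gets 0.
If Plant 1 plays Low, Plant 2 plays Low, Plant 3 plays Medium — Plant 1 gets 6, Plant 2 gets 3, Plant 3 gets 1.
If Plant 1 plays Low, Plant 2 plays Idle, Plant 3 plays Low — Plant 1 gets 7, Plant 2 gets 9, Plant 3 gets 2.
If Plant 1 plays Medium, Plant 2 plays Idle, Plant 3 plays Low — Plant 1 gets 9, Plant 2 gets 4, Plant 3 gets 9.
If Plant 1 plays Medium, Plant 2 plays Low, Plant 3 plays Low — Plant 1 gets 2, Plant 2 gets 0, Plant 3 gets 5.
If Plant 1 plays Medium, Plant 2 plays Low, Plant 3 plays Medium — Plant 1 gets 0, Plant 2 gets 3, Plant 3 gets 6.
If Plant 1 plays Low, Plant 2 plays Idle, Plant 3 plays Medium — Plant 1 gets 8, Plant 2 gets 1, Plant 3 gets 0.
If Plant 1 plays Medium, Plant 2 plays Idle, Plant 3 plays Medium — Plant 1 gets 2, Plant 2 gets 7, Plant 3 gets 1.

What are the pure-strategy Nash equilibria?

Pure-strategy Nash equilibria: (Low, Low, Medium), (Medium, Idle, Low)

Mark each player's best response to every combination of opponents' strategies; a profile where every player is best-responding is a pure Nash equilibrium.
Plant 1 against (Idle, Low): payoffs 7, 9 → best response Medium.
Plant 1 against (Idle, Medium): payoffs 8, 2 → best response Low.
Plant 1 against (Low, Low): payoffs 3, 2 → best response Low.
Plant 1 against (Low, Medium): payoffs 6, 0 → best response Low.
Plant 2 against (Low, Low): payoffs 9, 6 → best response Idle.
Plant 2 against (Low, Medium): payoffs 1, 3 → best response Low.
Plant 2 against (Medium, Low): payoffs 4, 0 → best response Idle.
Plant 2 against (Medium, Medium): payoffs 7, 3 → best response Idle.
Plant 3 against (Low, Idle): payoffs 2, 0 → best response Low.
Plant 3 against (Low, Low): payoffs 0, 1 → best response Medium.
Plant 3 against (Medium, Idle): payoffs 9, 1 → best response Low.
Plant 3 against (Medium, Low): payoffs 5, 6 → best response Medium.
Mutual best responses: (Low, Low, Medium); (Medium, Idle, Low).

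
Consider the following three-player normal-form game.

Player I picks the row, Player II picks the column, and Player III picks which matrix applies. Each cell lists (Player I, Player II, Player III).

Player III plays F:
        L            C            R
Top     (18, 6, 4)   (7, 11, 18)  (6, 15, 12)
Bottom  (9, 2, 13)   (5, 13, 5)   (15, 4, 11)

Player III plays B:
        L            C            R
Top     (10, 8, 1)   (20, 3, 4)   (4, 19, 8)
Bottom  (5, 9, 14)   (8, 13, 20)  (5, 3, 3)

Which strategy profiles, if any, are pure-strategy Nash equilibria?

Player I against (L, F): payoffs 18, 9 → best response Top.
Player I against (L, B): payoffs 10, 5 → best response Top.
Player I against (C, F): payoffs 7, 5 → best response Top.
Player I against (C, B): payoffs 20, 8 → best response Top.
Player I against (R, F): payoffs 6, 15 → best response Bottom.
Player I against (R, B): payoffs 4, 5 → best response Bottom.
Player II against (Top, F): payoffs 6, 11, 15 → best response R.
Player II against (Top, B): payoffs 8, 3, 19 → best response R.
Player II against (Bottom, F): payoffs 2, 13, 4 → best response C.
Player II against (Bottom, B): payoffs 9, 13, 3 → best response C.
Player III against (Top, L): payoffs 4, 1 → best response F.
Player III against (Top, C): payoffs 18, 4 → best response F.
Player III against (Top, R): payoffs 12, 8 → best response F.
Player III against (Bottom, L): payoffs 13, 14 → best response B.
Player III against (Bottom, C): payoffs 5, 20 → best response B.
Player III against (Bottom, R): payoffs 11, 3 → best response F.
No profile is a mutual best response for all players.

This game has no pure Nash equilibrium.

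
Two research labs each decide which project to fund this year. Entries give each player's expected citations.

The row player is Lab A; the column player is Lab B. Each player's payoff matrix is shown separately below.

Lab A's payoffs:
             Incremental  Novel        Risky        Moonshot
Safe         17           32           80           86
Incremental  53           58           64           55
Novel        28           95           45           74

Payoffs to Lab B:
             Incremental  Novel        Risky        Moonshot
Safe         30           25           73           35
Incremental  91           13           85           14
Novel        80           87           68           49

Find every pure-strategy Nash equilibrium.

(Safe, Incremental): Lab A can switch to Incremental (17 → 53). Not NE.
(Safe, Novel): Lab A can switch to Incremental (32 → 58). Not NE.
(Safe, Risky): Lab A gets 80, best alternative 64; Lab B gets 73, best alternative 35. No profitable deviation — NE.
(Safe, Moonshot): Lab B can switch to Risky (35 → 73). Not NE.
(Incremental, Incremental): Lab A gets 53, best alternative 28; Lab B gets 91, best alternative 85. No profitable deviation — NE.
(Incremental, Novel): Lab A can switch to Novel (58 → 95). Not NE.
(Incremental, Risky): Lab A can switch to Safe (64 → 80). Not NE.
(Incremental, Moonshot): Lab A can switch to Safe (55 → 86). Not NE.
(Novel, Novel): Lab A gets 95, best alternative 58; Lab B gets 87, best alternative 80. No profitable deviation — NE.
(The remaining 3 profiles each have a profitable deviation by the same check.)

Pure-strategy Nash equilibria: (Safe, Risky) and (Incremental, Incremental) and (Novel, Novel)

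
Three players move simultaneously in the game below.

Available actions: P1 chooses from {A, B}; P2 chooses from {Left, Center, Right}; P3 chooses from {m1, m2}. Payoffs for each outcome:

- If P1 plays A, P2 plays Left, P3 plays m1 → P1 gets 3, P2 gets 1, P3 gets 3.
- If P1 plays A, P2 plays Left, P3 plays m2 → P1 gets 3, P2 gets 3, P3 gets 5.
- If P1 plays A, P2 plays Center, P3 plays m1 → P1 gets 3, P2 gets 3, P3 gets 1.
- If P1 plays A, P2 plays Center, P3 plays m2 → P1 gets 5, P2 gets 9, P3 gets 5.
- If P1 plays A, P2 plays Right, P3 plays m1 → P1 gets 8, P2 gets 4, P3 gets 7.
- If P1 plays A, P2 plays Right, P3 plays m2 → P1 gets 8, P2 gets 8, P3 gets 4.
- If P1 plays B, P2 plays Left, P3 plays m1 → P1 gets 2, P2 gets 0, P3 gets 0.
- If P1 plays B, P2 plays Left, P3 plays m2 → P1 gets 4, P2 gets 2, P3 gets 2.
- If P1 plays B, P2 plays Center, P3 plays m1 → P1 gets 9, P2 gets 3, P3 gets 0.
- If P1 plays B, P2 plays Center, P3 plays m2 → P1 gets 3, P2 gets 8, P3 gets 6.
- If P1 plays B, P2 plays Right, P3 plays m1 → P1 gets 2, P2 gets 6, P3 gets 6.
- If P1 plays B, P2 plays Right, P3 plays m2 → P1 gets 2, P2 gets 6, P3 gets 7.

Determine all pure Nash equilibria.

For each strategy profile, look for a profitable unilateral deviation.
(A, Left, m1): P2 can switch to Center (1 → 3). Not NE.
(A, Left, m2): P1 can switch to B (3 → 4). Not NE.
(A, Center, m1): P1 can switch to B (3 → 9). Not NE.
(A, Center, m2): P1 gets 5, best alternative 3; P2 gets 9, best alternative 8; P3 gets 5, best alternative 1. No profitable deviation — NE.
(A, Right, m1): P1 gets 8, best alternative 2; P2 gets 4, best alternative 3; P3 gets 7, best alternative 4. No profitable deviation — NE.
(A, Right, m2): P2 can switch to Center (8 → 9). Not NE.
(B, Left, m1): P1 can switch to A (2 → 3). Not NE.
(B, Left, m2): P2 can switch to Center (2 → 8). Not NE.
(B, Center, m1): P2 can switch to Right (3 → 6). Not NE.
(B, Center, m2): P1 can switch to A (3 → 5). Not NE.
(The remaining 2 profiles each have a profitable deviation by the same check.)

The pure Nash equilibria are (A, Center, m2), (A, Right, m1).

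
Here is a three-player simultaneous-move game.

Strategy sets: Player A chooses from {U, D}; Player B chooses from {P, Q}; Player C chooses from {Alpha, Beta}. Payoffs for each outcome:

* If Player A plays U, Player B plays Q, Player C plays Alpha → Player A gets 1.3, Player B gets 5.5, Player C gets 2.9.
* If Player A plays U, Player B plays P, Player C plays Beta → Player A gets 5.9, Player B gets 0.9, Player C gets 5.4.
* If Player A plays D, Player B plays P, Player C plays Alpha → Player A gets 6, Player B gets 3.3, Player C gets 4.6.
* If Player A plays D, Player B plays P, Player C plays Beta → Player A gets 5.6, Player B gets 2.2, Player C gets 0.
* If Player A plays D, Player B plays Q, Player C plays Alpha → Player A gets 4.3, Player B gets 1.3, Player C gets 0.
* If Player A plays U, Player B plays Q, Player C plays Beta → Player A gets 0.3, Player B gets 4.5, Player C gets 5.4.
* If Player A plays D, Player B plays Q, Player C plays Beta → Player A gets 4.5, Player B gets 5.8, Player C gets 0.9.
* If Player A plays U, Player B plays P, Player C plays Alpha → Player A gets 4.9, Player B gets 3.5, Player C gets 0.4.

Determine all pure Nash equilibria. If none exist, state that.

The pure Nash equilibria are (D, P, Alpha) and (D, Q, Beta).

For each strategy profile, look for a profitable unilateral deviation.
(U, P, Alpha): Player A can switch to D (4.9 → 6). Not NE.
(U, P, Beta): Player B can switch to Q (0.9 → 4.5). Not NE.
(U, Q, Alpha): Player A can switch to D (1.3 → 4.3). Not NE.
(U, Q, Beta): Player A can switch to D (0.3 → 4.5). Not NE.
(D, P, Alpha): Player A gets 6, best alternative 4.9; Player B gets 3.3, best alternative 1.3; Player C gets 4.6, best alternative 0. No profitable deviation — NE.
(D, P, Beta): Player A can switch to U (5.6 → 5.9). Not NE.
(D, Q, Alpha): Player B can switch to P (1.3 → 3.3). Not NE.
(D, Q, Beta): Player A gets 4.5, best alternative 0.3; Player B gets 5.8, best alternative 2.2; Player C gets 0.9, best alternative 0. No profitable deviation — NE.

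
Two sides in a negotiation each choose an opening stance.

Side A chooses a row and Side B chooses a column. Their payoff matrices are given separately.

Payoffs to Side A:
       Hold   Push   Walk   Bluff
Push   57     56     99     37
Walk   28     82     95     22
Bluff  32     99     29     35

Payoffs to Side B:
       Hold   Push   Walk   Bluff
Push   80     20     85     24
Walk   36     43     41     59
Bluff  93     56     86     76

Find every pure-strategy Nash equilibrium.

(Push, Hold): Side B can switch to Walk (80 → 85). Not NE.
(Push, Push): Side A can switch to Walk (56 → 82). Not NE.
(Push, Walk): Side A gets 99, best alternative 95; Side B gets 85, best alternative 80. No profitable deviation — NE.
(Push, Bluff): Side B can switch to Hold (24 → 80). Not NE.
(Walk, Hold): Side A can switch to Push (28 → 57). Not NE.
(Walk, Push): Side A can switch to Bluff (82 → 99). Not NE.
(Walk, Walk): Side A can switch to Push (95 → 99). Not NE.
(The remaining 5 profiles each have a profitable deviation by the same check.)

The unique pure-strategy Nash equilibrium is (Push, Walk).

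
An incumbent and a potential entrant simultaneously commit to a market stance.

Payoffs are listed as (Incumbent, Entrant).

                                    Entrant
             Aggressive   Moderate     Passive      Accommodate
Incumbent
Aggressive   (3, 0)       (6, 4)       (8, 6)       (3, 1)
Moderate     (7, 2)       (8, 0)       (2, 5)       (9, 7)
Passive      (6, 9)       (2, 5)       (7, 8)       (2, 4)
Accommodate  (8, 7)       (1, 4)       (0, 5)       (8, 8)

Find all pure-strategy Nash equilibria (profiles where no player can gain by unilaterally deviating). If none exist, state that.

(Aggressive, Aggressive): Incumbent can switch to Moderate (3 → 7). Not NE.
(Aggressive, Moderate): Incumbent can switch to Moderate (6 → 8). Not NE.
(Aggressive, Passive): Incumbent gets 8, best alternative 7; Entrant gets 6, best alternative 4. No profitable deviation — NE.
(Aggressive, Accommodate): Incumbent can switch to Moderate (3 → 9). Not NE.
(Moderate, Aggressive): Incumbent can switch to Accommodate (7 → 8). Not NE.
(Moderate, Moderate): Entrant can switch to Aggressive (0 → 2). Not NE.
(Moderate, Passive): Incumbent can switch to Aggressive (2 → 8). Not NE.
(Moderate, Accommodate): Incumbent gets 9, best alternative 8; Entrant gets 7, best alternative 5. No profitable deviation — NE.
(Passive, Aggressive): Incumbent can switch to Moderate (6 → 7). Not NE.
(Passive, Moderate): Incumbent can switch to Aggressive (2 → 6). Not NE.
(Passive, Passive): Incumbent can switch to Aggressive (7 → 8). Not NE.
(Passive, Accommodate): Incumbent can switch to Aggressive (2 → 3). Not NE.
(The remaining 4 profiles each have a profitable deviation by the same check.)

Pure-strategy Nash equilibria: (Aggressive, Passive) and (Moderate, Accommodate)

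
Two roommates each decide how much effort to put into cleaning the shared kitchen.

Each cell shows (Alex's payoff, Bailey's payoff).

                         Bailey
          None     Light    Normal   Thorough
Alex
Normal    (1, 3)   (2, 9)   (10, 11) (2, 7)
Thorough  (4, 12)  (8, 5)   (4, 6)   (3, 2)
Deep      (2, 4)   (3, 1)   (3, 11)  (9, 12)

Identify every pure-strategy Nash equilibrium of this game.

(Normal, Normal); (Thorough, None); (Deep, Thorough)

(Normal, None): Alex can switch to Thorough (1 → 4). Not NE.
(Normal, Light): Alex can switch to Thorough (2 → 8). Not NE.
(Normal, Normal): Alex gets 10, best alternative 4; Bailey gets 11, best alternative 9. No profitable deviation — NE.
(Normal, Thorough): Alex can switch to Thorough (2 → 3). Not NE.
(Thorough, None): Alex gets 4, best alternative 2; Bailey gets 12, best alternative 6. No profitable deviation — NE.
(Thorough, Light): Bailey can switch to None (5 → 12). Not NE.
(Thorough, Normal): Alex can switch to Normal (4 → 10). Not NE.
(Thorough, Thorough): Alex can switch to Deep (3 → 9). Not NE.
(Deep, Thorough): Alex gets 9, best alternative 3; Bailey gets 12, best alternative 11. No profitable deviation — NE.
(The remaining 3 profiles each have a profitable deviation by the same check.)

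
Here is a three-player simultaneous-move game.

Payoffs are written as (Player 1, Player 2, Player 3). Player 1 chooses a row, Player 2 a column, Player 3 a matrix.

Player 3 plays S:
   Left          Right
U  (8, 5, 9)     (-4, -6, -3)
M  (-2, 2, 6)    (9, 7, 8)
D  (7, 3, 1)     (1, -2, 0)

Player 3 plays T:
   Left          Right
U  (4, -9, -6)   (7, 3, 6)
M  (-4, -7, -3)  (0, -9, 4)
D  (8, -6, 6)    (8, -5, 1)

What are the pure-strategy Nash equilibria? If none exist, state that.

The pure Nash equilibria are (U, Left, S); (M, Right, S); (D, Right, T).

(U, Left, S): Player 1 gets 8, best alternative 7; Player 2 gets 5, best alternative -6; Player 3 gets 9, best alternative -6. No profitable deviation — NE.
(U, Left, T): Player 1 can switch to D (4 → 8). Not NE.
(U, Right, S): Player 1 can switch to M (-4 → 9). Not NE.
(U, Right, T): Player 1 can switch to D (7 → 8). Not NE.
(M, Left, S): Player 1 can switch to U (-2 → 8). Not NE.
(M, Left, T): Player 1 can switch to U (-4 → 4). Not NE.
(M, Right, S): Player 1 gets 9, best alternative 1; Player 2 gets 7, best alternative 2; Player 3 gets 8, best alternative 4. No profitable deviation — NE.
(M, Right, T): Player 1 can switch to U (0 → 7). Not NE.
(D, Left, S): Player 1 can switch to U (7 → 8). Not NE.
(D, Left, T): Player 2 can switch to Right (-6 → -5). Not NE.
(D, Right, S): Player 1 can switch to M (1 → 9). Not NE.
(D, Right, T): Player 1 gets 8, best alternative 7; Player 2 gets -5, best alternative -6; Player 3 gets 1, best alternative 0. No profitable deviation — NE.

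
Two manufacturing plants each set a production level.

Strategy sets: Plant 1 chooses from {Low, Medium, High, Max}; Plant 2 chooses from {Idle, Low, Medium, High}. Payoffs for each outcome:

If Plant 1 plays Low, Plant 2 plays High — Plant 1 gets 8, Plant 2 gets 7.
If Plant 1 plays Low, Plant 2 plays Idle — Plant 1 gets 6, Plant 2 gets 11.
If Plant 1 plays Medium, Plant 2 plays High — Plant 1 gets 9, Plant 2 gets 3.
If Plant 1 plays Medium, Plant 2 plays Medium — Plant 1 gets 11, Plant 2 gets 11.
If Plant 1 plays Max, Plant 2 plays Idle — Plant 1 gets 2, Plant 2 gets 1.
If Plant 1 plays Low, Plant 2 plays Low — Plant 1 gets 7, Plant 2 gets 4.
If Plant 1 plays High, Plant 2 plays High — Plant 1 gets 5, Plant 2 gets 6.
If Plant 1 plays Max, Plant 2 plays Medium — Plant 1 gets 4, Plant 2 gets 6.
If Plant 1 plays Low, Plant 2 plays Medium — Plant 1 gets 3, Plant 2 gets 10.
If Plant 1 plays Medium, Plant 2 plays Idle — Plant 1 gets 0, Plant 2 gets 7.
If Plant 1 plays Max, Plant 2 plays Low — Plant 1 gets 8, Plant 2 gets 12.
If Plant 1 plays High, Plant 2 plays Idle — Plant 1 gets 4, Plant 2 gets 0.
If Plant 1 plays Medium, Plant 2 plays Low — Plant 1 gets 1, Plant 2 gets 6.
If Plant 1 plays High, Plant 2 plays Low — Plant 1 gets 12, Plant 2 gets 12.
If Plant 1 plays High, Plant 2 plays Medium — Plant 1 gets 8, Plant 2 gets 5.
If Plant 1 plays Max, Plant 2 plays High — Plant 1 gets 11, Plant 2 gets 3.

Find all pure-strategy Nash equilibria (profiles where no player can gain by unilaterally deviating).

Plant 1 against Idle: payoffs 6, 0, 4, 2 → best response Low.
Plant 1 against Low: payoffs 7, 1, 12, 8 → best response High.
Plant 1 against Medium: payoffs 3, 11, 8, 4 → best response Medium.
Plant 1 against High: payoffs 8, 9, 5, 11 → best response Max.
Plant 2 against Low: payoffs 11, 4, 10, 7 → best response Idle.
Plant 2 against Medium: payoffs 7, 6, 11, 3 → best response Medium.
Plant 2 against High: payoffs 0, 12, 5, 6 → best response Low.
Plant 2 against Max: payoffs 1, 12, 6, 3 → best response Low.
Mutual best responses: (Low, Idle); (Medium, Medium); (High, Low).

Pure-strategy Nash equilibria: (Low, Idle), (Medium, Medium), (High, Low)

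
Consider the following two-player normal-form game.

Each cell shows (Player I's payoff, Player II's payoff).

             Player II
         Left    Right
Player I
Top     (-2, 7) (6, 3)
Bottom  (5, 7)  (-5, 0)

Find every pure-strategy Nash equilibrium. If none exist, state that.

For each player, find the best response to each opponent profile; mutual best responses are the pure NE.
Player I against Left: payoffs -2, 5 → best response Bottom.
Player I against Right: payoffs 6, -5 → best response Top.
Player II against Top: payoffs 7, 3 → best response Left.
Player II against Bottom: payoffs 7, 0 → best response Left.
Mutual best responses: (Bottom, Left).

The unique pure-strategy Nash equilibrium is (Bottom, Left).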